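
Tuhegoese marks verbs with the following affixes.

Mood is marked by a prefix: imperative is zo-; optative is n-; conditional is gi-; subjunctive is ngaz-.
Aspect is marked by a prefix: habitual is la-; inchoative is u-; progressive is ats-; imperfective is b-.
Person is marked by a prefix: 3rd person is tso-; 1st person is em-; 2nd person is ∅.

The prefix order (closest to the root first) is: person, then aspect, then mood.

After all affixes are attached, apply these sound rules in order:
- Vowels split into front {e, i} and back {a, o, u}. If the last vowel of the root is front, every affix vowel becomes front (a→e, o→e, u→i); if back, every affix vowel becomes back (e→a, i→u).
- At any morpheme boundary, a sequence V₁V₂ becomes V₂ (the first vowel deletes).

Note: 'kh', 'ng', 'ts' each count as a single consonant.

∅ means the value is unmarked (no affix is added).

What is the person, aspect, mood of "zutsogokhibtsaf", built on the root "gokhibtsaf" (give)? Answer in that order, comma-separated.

3rd person, inchoative, imperative

Segment: zo-u-tso-gokhibtsaf.
person: tso- → 3rd person.
aspect: u- → inchoative.
mood: zo- → imperative.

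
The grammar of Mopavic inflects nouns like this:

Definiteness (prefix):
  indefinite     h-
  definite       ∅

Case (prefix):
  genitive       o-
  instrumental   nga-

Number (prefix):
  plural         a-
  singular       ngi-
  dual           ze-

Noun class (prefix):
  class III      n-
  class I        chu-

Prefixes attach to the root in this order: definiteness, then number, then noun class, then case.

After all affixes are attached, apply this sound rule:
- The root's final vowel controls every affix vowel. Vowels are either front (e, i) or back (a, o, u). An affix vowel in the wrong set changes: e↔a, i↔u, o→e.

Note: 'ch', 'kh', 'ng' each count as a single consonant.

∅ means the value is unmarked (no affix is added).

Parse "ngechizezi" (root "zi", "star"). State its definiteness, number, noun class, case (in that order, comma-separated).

definite, dual, class I, instrumental

Segment: nga-chu-ze-zi.
definiteness: ∅ → definite.
number: ze- → dual.
noun class: chu- → class I.
case: nga- → instrumental.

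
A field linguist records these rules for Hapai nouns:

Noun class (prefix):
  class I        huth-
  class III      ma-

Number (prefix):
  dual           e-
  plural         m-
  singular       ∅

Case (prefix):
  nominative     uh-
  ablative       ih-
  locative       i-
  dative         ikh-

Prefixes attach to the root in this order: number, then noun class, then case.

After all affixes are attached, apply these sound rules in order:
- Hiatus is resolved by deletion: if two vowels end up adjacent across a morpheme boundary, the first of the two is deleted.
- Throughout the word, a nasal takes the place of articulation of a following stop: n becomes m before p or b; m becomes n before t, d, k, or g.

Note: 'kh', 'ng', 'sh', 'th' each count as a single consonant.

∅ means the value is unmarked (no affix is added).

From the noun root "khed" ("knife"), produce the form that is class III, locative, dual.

Attach number dual e- → ekhed.
Attach noun class class III ma- → maekhed.
Attach case locative i- → imaekhed.
Apply vowel deletion: imaekhed → imekhed.
Nasal assimilation: no change.

imekhed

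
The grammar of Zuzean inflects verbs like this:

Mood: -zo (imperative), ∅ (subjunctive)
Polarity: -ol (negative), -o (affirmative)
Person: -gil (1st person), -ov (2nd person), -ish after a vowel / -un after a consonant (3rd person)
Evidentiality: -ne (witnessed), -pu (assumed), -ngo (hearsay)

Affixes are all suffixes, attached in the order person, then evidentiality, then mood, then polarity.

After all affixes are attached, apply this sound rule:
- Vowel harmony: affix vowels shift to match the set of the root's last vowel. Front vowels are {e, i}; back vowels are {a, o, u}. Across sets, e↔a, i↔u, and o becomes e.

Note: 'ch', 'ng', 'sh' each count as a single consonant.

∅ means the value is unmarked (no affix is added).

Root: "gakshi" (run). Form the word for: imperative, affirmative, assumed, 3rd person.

Attach person 3rd person -ish (after vowel 'i') → gakshiish.
Attach evidentiality assumed -pu → gakshiishpu.
Attach mood imperative -zo → gakshiishpuzo.
Attach polarity affirmative -o → gakshiishpuzoo.
Apply vowel harmony: gakshiishpuzoo → gakshiishpizee.

gakshiishpizee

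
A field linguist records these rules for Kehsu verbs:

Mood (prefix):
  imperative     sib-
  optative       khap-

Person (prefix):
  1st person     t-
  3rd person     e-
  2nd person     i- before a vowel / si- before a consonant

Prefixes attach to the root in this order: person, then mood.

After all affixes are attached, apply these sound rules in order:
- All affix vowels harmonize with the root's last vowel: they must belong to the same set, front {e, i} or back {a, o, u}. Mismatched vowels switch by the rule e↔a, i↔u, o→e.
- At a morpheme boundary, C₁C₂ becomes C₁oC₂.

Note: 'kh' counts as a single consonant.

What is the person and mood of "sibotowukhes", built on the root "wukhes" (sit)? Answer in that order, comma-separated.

1st person, imperative

Segment: sib-t-wukhes.
person: t- → 1st person.
mood: sib- → imperative.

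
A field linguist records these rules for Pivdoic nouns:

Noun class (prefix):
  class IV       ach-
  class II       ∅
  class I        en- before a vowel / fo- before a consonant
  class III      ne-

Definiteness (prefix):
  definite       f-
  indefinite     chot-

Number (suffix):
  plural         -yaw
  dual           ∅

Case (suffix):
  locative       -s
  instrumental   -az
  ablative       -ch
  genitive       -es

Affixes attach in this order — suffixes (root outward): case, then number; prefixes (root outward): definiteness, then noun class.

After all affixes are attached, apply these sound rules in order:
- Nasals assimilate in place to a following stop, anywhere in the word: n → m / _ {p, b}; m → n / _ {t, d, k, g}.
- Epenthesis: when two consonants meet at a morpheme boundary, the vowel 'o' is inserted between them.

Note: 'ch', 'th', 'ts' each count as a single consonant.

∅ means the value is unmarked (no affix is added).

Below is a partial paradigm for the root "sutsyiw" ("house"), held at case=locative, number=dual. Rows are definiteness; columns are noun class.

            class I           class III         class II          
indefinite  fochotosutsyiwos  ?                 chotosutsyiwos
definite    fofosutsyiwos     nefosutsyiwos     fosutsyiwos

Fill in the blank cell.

nechotosutsyiwos

Attach case locative -s → sutsyiws.
Attach definiteness indefinite chot- → chotsutsyiws.
Attach noun class class III ne- → nechotsutsyiws.
number = dual: zero marking, form stays nechotsutsyiws.
Nasal assimilation: no change.
Apply epenthesis: nechotsutsyiws → nechotosutsyiwos.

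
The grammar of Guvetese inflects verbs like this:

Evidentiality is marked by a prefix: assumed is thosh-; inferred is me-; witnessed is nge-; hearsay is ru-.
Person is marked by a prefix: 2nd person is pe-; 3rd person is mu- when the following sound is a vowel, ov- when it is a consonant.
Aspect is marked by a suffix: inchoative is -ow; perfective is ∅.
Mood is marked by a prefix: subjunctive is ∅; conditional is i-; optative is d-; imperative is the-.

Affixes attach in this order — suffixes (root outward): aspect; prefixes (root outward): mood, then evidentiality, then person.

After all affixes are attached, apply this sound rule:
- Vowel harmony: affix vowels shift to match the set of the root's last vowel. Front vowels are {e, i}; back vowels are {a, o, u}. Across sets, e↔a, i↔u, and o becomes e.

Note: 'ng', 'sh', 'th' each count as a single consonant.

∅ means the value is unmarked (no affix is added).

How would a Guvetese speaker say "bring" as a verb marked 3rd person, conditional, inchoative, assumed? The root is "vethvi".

evtheshivethview

Attach aspect inchoative -ow → vethviow.
Attach mood conditional i- → ivethviow.
Attach evidentiality assumed thosh- → thoshivethviow.
Attach person 3rd person ov- (before consonant 'th') → ovthoshivethviow.
Apply vowel harmony: ovthoshivethviow → evtheshivethview.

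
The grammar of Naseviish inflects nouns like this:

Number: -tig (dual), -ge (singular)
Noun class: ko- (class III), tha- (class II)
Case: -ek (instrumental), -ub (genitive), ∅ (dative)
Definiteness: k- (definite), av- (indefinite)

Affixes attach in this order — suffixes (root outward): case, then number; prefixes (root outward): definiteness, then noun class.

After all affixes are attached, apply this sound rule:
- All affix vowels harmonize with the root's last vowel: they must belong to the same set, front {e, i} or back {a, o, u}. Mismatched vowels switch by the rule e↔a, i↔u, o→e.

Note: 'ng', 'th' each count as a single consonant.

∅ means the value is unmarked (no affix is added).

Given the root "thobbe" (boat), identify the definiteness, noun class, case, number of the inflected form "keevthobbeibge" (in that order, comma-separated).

Segment: ko-av-thobbe-ub-ge.
definiteness: av- → indefinite.
noun class: ko- → class III.
case: -ub → genitive.
number: -ge → singular.

indefinite, class III, genitive, singular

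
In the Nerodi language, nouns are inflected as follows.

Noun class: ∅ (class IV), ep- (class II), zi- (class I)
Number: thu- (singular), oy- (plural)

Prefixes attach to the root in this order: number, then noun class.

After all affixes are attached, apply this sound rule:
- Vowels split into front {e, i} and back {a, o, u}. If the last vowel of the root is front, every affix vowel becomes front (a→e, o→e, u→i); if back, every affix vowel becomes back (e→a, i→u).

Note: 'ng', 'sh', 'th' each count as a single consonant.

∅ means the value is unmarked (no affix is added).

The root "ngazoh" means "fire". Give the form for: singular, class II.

Attach number singular thu- → thungazoh.
Attach noun class class II ep- → epthungazoh.
Apply vowel harmony: epthungazoh → apthungazoh.

apthungazoh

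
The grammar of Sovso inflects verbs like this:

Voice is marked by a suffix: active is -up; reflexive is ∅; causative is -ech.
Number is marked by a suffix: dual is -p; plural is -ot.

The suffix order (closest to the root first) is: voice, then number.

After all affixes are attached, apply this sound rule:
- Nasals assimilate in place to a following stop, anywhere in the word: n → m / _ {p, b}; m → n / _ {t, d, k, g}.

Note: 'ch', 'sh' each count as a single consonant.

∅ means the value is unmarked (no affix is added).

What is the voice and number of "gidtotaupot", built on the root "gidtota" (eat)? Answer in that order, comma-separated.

Segment: gidtota-up-ot.
voice: -up → active.
number: -ot → plural.

active, plural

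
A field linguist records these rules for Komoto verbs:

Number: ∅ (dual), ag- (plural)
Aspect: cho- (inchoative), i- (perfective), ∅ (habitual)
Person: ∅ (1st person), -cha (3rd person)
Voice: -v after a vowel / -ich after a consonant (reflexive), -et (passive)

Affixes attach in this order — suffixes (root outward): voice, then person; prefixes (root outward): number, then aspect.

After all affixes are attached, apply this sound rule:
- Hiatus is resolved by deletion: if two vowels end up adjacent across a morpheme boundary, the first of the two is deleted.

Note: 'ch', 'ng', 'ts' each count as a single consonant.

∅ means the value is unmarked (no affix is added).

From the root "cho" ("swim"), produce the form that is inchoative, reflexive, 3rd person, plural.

Attach number plural ag- → agcho.
Attach aspect inchoative cho- → choagcho.
Attach voice reflexive -v (after vowel 'o') → choagchov.
Attach person 3rd person -cha → choagchovcha.
Apply vowel deletion: choagchovcha → chagchovcha.

chagchovcha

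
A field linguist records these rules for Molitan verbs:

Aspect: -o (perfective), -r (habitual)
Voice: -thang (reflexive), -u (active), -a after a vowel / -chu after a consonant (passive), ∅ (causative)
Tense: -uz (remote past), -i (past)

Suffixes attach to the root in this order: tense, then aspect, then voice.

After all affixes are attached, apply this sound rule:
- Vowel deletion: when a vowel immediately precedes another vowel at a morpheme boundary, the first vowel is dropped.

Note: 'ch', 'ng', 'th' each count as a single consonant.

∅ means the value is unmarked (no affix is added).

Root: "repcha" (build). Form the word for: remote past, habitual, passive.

Attach tense remote past -uz → repchauz.
Attach aspect habitual -r → repchauzr.
Attach voice passive -chu (after consonant 'r') → repchauzrchu.
Apply vowel deletion: repchauzrchu → repchuzrchu.

repchuzrchu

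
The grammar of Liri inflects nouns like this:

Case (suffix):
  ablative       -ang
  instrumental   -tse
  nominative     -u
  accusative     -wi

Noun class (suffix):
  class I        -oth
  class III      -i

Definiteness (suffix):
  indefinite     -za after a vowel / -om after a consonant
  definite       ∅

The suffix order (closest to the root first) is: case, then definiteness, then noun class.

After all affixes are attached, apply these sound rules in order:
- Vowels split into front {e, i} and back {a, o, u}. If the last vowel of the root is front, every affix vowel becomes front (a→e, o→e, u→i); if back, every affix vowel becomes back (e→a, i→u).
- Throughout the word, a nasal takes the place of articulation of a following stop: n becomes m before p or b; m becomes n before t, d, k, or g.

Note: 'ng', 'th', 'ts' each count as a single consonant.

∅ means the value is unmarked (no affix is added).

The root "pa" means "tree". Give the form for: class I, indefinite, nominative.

pauzaoth

Attach case nominative -u → pau.
Attach definiteness indefinite -za (after vowel 'u') → pauza.
Attach noun class class I -oth → pauzaoth.
Vowel harmony: no change.
Nasal assimilation: no change.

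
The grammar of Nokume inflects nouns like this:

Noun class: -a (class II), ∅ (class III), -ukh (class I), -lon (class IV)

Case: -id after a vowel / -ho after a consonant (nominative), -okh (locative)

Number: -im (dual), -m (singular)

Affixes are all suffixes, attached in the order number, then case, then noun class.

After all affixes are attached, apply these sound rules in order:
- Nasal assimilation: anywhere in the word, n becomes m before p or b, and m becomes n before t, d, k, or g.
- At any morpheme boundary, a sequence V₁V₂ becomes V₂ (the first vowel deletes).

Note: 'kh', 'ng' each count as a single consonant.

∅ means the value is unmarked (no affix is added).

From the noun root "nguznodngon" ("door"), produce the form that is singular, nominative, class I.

nguznodngonmhukh

Attach number singular -m → nguznodngonm.
Attach case nominative -ho (after consonant 'm') → nguznodngonmho.
Attach noun class class I -ukh → nguznodngonmhoukh.
Nasal assimilation: no change.
Apply vowel deletion: nguznodngonmhoukh → nguznodngonmhukh.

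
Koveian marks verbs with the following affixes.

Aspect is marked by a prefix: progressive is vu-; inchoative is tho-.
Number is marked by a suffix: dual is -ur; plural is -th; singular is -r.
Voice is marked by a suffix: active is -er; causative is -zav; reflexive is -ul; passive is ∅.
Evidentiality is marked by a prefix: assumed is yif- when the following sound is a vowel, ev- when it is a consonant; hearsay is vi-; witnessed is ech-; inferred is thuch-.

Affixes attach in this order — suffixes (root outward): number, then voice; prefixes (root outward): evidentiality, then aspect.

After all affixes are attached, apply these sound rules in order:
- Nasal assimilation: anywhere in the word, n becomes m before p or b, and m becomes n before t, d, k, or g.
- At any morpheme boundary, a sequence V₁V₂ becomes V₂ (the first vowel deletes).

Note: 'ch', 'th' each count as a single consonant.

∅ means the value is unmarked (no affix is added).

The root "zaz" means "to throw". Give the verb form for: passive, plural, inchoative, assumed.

thevzazth

Attach number plural -th → zazth.
Attach evidentiality assumed ev- (before consonant 'z') → evzazth.
Attach aspect inchoative tho- → thoevzazth.
voice = passive: zero marking, form stays thoevzazth.
Nasal assimilation: no change.
Apply vowel deletion: thoevzazth → thevzazth.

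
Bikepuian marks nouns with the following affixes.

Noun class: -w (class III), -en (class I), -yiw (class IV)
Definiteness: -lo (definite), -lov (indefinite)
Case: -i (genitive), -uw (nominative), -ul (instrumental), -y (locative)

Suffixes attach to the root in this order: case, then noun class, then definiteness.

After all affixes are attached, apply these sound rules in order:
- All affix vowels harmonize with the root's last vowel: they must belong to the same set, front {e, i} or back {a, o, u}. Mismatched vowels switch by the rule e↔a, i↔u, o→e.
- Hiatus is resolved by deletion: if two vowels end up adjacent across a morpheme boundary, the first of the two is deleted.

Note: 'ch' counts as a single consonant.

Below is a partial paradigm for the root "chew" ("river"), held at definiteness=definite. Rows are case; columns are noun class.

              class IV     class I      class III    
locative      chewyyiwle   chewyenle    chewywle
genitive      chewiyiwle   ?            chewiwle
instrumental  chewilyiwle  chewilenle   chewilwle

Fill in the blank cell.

chewenle

Attach case genitive -i → chewi.
Attach noun class class I -en → chewien.
Attach definiteness definite -lo → chewienlo.
Apply vowel harmony: chewienlo → chewienle.
Apply vowel deletion: chewienle → chewenle.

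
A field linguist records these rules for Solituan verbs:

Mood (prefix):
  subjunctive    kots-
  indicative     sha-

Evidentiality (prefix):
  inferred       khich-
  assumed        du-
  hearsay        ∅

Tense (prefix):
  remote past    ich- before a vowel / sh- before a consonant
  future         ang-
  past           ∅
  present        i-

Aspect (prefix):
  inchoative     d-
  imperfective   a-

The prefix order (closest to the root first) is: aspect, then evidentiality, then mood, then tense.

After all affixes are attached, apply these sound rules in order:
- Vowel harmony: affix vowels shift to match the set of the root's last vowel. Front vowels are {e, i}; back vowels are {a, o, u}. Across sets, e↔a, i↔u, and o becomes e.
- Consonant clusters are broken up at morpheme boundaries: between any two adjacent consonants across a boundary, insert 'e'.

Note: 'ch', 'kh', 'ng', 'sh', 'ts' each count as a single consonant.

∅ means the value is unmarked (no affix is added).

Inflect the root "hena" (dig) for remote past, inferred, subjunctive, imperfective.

Attach aspect imperfective a- → ahena.
Attach evidentiality inferred khich- → khichahena.
Attach mood subjunctive kots- → kotskhichahena.
Attach tense remote past sh- (before consonant 'k') → shkotskhichahena.
Apply vowel harmony: shkotskhichahena → shkotskhuchahena.
Apply epenthesis: shkotskhuchahena → shekotsekhuchahena.

shekotsekhuchahena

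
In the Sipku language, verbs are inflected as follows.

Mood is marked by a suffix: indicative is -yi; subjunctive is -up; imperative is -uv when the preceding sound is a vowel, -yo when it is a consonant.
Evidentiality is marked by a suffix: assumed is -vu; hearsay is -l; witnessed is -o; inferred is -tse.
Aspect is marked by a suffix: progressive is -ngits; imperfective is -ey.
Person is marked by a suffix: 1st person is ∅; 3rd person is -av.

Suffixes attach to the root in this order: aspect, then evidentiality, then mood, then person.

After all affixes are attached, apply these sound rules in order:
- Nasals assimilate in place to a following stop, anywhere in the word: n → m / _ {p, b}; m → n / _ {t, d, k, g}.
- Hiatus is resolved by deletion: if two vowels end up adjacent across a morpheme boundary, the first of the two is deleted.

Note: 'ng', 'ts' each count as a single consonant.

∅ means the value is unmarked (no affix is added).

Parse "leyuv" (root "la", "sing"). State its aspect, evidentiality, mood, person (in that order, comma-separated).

Segment: la-ey-o-uv.
aspect: -ey → imperfective.
evidentiality: -o → witnessed.
mood: -uv/yo → imperative.
person: ∅ → 1st person.

imperfective, witnessed, imperative, 1st person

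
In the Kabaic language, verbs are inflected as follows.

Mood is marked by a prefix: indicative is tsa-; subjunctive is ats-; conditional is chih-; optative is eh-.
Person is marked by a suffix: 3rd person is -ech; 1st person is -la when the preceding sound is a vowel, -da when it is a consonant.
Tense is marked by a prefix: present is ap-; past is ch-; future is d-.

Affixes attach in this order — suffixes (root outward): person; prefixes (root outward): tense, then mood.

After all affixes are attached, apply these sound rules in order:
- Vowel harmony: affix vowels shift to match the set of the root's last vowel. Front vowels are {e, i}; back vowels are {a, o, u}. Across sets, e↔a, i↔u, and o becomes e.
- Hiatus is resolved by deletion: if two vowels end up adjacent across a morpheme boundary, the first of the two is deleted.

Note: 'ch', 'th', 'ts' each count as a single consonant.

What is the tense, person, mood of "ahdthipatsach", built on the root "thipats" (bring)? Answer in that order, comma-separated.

future, 3rd person, optative

Segment: eh-d-thipats-ech.
tense: d- → future.
person: -ech → 3rd person.
mood: eh- → optative.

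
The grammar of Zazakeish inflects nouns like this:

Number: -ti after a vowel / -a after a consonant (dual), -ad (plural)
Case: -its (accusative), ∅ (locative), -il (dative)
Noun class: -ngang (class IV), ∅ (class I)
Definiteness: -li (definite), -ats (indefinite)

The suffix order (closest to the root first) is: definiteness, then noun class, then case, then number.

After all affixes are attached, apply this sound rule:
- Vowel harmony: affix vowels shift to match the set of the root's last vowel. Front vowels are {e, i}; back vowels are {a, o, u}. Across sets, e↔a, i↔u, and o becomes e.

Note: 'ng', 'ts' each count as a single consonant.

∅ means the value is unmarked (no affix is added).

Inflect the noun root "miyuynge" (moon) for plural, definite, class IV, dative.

Attach definiteness definite -li → miyuyngeli.
Attach noun class class IV -ngang → miyuyngelingang.
Attach case dative -il → miyuyngelingangil.
Attach number plural -ad → miyuyngelingangilad.
Apply vowel harmony: miyuyngelingangilad → miyuyngelingengiled.

miyuyngelingengiled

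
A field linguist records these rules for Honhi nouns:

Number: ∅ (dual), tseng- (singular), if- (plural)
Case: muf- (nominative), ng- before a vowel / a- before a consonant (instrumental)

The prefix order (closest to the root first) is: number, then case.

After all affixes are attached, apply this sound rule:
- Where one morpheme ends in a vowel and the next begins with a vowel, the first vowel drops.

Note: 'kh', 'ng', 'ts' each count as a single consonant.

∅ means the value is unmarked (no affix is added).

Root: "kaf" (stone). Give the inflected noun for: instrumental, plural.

Attach number plural if- → ifkaf.
Attach case instrumental ng- (before vowel 'i') → ngifkaf.
Vowel deletion: no change.

ngifkaf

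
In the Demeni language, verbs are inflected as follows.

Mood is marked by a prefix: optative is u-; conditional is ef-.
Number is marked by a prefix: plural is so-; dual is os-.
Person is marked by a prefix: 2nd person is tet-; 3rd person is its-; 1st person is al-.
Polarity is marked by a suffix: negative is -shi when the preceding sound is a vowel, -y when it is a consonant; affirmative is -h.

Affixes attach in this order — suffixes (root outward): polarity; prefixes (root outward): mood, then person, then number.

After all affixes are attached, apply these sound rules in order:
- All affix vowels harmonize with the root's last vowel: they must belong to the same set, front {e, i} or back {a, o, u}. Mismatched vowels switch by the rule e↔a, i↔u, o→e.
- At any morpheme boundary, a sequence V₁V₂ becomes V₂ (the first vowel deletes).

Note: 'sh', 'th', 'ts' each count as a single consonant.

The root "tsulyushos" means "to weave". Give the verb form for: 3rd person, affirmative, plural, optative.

sutsutsulyushosh

Attach mood optative u- → utsulyushos.
Attach person 3rd person its- → itsutsulyushos.
Attach polarity affirmative -h → itsutsulyushosh.
Attach number plural so- → soitsutsulyushosh.
Apply vowel harmony: soitsutsulyushosh → soutsutsulyushosh.
Apply vowel deletion: soutsutsulyushosh → sutsutsulyushosh.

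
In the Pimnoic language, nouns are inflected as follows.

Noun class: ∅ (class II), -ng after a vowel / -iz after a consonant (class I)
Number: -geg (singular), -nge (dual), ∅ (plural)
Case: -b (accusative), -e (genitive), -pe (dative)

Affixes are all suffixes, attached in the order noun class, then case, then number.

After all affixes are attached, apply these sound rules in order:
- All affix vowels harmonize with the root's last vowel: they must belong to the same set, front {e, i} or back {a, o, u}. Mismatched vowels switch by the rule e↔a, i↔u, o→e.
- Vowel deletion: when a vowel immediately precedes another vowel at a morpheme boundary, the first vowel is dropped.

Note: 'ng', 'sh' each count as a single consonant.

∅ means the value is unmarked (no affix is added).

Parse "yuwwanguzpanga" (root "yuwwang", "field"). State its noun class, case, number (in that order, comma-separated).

Segment: yuwwang-iz-pe-nge.
noun class: -ng/iz → class I.
case: -pe → dative.
number: -nge → dual.

class I, dative, dual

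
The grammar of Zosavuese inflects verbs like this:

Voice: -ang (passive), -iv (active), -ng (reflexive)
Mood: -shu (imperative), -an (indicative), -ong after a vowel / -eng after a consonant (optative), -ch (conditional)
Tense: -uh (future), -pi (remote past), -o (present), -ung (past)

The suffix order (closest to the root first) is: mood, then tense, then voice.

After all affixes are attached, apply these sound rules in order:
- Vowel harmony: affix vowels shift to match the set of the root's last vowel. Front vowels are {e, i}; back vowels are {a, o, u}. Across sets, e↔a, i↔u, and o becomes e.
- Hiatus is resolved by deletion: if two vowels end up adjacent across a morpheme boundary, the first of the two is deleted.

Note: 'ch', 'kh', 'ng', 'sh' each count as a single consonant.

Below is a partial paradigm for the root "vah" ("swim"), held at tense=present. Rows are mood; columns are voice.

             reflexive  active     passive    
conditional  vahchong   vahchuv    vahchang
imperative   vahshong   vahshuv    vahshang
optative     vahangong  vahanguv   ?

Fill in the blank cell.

vahangang

Attach mood optative -eng (after consonant 'h') → vaheng.
Attach tense present -o → vahengo.
Attach voice passive -ang → vahengoang.
Apply vowel harmony: vahengoang → vahangoang.
Apply vowel deletion: vahangoang → vahangang.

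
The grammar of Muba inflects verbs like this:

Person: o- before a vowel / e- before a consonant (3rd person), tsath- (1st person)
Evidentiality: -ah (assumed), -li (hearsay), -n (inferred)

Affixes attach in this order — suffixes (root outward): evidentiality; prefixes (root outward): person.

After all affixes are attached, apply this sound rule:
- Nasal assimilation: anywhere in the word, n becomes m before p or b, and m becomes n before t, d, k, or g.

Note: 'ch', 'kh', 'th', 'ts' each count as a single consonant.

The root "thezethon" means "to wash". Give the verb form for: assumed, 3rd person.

ethezethonah

Attach person 3rd person e- (before consonant 'th') → ethezethon.
Attach evidentiality assumed -ah → ethezethonah.
Nasal assimilation: no change.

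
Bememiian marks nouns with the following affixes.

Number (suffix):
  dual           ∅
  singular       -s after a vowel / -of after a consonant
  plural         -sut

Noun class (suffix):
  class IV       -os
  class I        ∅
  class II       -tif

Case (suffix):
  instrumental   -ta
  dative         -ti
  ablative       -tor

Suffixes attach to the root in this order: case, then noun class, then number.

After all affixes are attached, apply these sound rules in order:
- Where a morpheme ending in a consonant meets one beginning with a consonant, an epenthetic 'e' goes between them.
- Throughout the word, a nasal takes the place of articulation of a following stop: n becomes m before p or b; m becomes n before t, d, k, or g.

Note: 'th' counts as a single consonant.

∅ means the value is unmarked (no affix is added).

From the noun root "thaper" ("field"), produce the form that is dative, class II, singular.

Attach case dative -ti → thaperti.
Attach noun class class II -tif → thapertitif.
Attach number singular -of (after consonant 'f') → thapertitifof.
Apply epenthesis: thapertitifof → thaperetitifof.
Nasal assimilation: no change.

thaperetitifof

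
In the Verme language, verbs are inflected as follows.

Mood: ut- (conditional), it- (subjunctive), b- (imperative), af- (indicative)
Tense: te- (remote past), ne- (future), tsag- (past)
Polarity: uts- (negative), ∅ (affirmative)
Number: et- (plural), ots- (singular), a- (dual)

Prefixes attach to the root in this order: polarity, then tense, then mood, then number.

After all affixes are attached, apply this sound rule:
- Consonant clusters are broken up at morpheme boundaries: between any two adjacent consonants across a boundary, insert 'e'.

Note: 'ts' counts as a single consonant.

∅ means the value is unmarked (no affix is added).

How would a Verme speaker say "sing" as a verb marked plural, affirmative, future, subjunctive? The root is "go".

polarity = affirmative: zero marking, form stays go.
Attach tense future ne- → nego.
Attach mood subjunctive it- → itnego.
Attach number plural et- → etitnego.
Apply epenthesis: etitnego → etitenego.

etitenego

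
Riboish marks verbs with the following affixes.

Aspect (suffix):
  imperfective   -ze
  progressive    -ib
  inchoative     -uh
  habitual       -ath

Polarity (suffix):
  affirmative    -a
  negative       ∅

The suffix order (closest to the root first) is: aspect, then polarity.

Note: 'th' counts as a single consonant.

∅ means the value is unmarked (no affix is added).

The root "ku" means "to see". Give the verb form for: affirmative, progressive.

kuiba

Attach aspect progressive -ib → kuib.
Attach polarity affirmative -a → kuiba.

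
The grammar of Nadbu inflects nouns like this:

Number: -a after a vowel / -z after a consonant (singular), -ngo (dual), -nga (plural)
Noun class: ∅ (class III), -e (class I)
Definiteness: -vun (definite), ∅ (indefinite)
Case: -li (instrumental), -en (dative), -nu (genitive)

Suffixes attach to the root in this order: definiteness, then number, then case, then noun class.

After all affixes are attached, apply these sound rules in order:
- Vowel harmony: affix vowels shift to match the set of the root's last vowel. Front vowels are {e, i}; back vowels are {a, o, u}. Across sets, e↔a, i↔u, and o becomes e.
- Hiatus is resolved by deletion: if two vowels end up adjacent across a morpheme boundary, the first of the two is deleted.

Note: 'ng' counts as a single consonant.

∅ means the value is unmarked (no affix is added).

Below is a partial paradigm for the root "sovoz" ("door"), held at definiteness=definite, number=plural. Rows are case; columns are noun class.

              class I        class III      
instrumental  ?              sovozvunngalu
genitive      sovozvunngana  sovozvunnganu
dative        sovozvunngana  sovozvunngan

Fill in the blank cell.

Attach definiteness definite -vun → sovozvun.
Attach number plural -nga → sovozvunnga.
Attach case instrumental -li → sovozvunngali.
Attach noun class class I -e → sovozvunngalie.
Apply vowel harmony: sovozvunngalie → sovozvunngalua.
Apply vowel deletion: sovozvunngalua → sovozvunngala.

sovozvunngala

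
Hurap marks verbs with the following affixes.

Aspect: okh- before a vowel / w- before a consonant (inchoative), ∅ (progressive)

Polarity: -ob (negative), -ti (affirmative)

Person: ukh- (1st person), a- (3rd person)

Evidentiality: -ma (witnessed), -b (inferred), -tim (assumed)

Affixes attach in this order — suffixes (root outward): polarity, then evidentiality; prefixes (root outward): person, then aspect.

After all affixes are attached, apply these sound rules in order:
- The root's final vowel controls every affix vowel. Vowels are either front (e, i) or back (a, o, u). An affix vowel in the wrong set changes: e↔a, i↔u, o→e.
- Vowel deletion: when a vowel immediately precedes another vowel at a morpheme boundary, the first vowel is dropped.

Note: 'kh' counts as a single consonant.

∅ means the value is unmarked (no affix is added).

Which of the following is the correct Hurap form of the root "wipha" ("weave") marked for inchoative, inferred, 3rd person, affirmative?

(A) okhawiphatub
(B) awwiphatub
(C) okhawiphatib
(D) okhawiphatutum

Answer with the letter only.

A

Attach person 3rd person a- → awipha.
Attach polarity affirmative -ti → awiphati.
Attach evidentiality inferred -b → awiphatib.
Attach aspect inchoative okh- (before vowel 'a') → okhawiphatib.
Apply vowel harmony: okhawiphatib → okhawiphatub.
Vowel deletion: no change.
So the correct form is okhawiphatub, option (A).
(B) awwiphatub is wrong: it has the affixes in the wrong order.
(C) okhawiphatib is wrong: it fails to apply the sound rule(s).
(D) okhawiphatutum is wrong: it uses assumed instead of inferred for evidentiality.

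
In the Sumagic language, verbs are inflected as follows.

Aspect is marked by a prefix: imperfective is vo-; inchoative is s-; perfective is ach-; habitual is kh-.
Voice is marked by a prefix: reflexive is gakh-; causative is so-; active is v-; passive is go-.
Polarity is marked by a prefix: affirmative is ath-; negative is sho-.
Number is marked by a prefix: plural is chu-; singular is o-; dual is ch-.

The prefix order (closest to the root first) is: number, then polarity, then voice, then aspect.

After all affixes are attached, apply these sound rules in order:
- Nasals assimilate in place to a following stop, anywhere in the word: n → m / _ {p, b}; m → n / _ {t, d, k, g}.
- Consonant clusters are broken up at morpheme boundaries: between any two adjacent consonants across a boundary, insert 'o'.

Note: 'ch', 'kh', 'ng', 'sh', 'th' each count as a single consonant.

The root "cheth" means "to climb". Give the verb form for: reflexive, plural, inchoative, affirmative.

Attach number plural chu- → chucheth.
Attach polarity affirmative ath- → athchucheth.
Attach voice reflexive gakh- → gakhathchucheth.
Attach aspect inchoative s- → sgakhathchucheth.
Nasal assimilation: no change.
Apply epenthesis: sgakhathchucheth → sogakhathochucheth.

sogakhathochucheth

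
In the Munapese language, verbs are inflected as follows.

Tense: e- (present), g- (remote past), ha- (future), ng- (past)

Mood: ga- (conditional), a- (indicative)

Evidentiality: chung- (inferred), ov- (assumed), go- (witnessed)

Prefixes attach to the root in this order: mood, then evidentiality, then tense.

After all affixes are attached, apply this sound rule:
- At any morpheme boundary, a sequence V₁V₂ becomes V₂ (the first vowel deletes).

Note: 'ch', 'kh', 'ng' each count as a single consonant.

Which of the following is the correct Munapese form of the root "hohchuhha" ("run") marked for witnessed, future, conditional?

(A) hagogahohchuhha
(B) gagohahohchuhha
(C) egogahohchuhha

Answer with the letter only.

Attach mood conditional ga- → gahohchuhha.
Attach evidentiality witnessed go- → gogahohchuhha.
Attach tense future ha- → hagogahohchuhha.
Vowel deletion: no change.
So the correct form is hagogahohchuhha, option (A).
(B) gagohahohchuhha is wrong: it has the affixes in the wrong order.
(C) egogahohchuhha is wrong: it uses present instead of future for tense.

A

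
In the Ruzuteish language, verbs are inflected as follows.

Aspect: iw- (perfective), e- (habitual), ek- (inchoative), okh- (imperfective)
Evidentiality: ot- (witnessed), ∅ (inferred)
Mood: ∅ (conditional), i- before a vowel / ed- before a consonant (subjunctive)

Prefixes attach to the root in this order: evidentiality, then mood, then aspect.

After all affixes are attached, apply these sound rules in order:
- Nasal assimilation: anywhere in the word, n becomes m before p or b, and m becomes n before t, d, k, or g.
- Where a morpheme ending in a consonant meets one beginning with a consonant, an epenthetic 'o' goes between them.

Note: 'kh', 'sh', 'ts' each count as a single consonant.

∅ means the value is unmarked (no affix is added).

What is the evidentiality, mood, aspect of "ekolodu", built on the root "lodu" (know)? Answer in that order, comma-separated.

Segment: ek-lodu.
evidentiality: ∅ → inferred.
mood: ∅ → conditional.
aspect: ek- → inchoative.

inferred, conditional, inchoative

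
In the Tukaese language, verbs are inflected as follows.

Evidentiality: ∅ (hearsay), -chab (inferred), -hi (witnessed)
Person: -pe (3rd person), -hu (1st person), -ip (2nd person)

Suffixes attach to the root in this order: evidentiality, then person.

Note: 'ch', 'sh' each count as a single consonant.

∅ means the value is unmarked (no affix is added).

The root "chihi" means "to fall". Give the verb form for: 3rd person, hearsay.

evidentiality = hearsay: zero marking, form stays chihi.
Attach person 3rd person -pe → chihipe.

chihipe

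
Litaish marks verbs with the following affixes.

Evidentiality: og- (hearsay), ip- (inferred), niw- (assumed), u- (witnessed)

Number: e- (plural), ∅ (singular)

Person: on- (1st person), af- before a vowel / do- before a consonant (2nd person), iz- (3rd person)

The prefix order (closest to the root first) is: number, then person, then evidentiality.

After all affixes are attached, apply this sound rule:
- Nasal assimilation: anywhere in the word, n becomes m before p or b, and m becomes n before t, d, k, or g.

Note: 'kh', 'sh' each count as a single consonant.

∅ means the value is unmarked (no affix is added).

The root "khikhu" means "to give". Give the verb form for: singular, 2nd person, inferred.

number = singular: zero marking, form stays khikhu.
Attach person 2nd person do- (before consonant 'kh') → dokhikhu.
Attach evidentiality inferred ip- → ipdokhikhu.
Nasal assimilation: no change.

ipdokhikhu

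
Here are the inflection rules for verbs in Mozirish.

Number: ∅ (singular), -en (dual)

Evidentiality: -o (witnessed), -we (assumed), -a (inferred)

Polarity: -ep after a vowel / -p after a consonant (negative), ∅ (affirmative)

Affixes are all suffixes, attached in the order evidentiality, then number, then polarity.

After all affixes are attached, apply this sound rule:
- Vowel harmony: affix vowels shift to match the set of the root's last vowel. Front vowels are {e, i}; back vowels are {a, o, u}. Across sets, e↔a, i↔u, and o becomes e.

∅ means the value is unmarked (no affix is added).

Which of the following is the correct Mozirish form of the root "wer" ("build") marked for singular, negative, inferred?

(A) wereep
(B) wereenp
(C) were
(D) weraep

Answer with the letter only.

Attach evidentiality inferred -a → wera.
number = singular: zero marking, form stays wera.
Attach polarity negative -ep (after vowel 'a') → weraep.
Apply vowel harmony: weraep → wereep.
So the correct form is wereep, option (A).
(B) wereenp is wrong: it uses dual instead of singular for number.
(D) weraep is wrong: it fails to apply the sound rule(s).
(C) were is wrong: it uses affirmative instead of negative for polarity.

A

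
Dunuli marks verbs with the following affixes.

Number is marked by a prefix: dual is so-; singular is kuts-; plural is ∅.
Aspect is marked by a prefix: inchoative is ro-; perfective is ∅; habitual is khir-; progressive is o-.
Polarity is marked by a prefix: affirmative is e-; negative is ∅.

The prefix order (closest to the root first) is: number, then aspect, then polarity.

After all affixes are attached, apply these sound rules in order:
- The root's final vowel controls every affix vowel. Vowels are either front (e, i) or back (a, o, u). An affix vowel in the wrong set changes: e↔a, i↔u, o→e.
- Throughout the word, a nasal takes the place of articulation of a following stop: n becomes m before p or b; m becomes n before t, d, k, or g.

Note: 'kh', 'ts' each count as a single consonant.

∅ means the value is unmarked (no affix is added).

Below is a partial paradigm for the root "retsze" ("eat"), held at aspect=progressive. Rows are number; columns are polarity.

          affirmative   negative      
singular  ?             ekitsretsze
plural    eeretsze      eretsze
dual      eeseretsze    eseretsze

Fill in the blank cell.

Attach number singular kuts- → kutsretsze.
Attach aspect progressive o- → okutsretsze.
Attach polarity affirmative e- → eokutsretsze.
Apply vowel harmony: eokutsretsze → eekitsretsze.
Nasal assimilation: no change.

eekitsretsze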